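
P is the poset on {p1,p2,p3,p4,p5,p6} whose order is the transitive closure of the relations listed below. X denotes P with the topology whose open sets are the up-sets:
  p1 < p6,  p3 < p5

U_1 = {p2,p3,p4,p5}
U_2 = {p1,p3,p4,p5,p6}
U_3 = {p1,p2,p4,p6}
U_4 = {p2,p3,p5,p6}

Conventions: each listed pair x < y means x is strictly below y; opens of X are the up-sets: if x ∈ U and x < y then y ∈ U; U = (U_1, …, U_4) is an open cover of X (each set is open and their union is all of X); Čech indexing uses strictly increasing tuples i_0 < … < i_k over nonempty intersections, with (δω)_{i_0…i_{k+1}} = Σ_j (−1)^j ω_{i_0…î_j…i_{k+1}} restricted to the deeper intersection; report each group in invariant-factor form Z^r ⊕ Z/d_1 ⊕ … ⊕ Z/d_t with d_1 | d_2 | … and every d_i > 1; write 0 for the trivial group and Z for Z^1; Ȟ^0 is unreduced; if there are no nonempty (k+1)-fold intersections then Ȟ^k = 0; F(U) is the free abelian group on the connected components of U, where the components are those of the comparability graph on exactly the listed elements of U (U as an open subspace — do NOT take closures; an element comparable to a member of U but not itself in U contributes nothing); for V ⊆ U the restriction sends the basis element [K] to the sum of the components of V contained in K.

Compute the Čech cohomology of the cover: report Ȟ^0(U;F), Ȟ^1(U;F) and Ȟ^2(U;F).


nonempty intersections:
  U12={p3,p4,p5} U13={p2,p4} U14={p2,p3,p5} U23={p1,p4,p6} U24={p3,p5,p6} U34={p2,p6}
  U123={p4} U124={p3,p5} U134={p2} U234={p6}
components per intersection:
  U1: {p2} {p3,p5} {p4}
  U2: {p1,p6} {p3,p5} {p4}
  U3: {p1,p6} {p2} {p4}
  U4: {p2} {p3,p5} {p6}
  U12: {p3,p5} {p4}
  U13: {p2} {p4}
  U14: {p2} {p3,p5}
  U23: {p1,p6} {p4}
  U24: {p3,p5} {p6}
  U34: {p2} {p6}
  U123: {p4}
  U124: {p3,p5}
  U134: {p2}
  U234: {p6}
C dims 12,12,4; δ0: rk 8, SNF 1^8; δ1: rk 4, SNF 1^4
Ȟ^0: (12−8)−0=4 ⇒ Z^4
Ȟ^1: (12−4)−8=0 ⇒ 0
Ȟ^2: (4−0)−4=0 ⇒ 0

Ȟ^0 = Z^4; Ȟ^1 = 0; Ȟ^2 = 0


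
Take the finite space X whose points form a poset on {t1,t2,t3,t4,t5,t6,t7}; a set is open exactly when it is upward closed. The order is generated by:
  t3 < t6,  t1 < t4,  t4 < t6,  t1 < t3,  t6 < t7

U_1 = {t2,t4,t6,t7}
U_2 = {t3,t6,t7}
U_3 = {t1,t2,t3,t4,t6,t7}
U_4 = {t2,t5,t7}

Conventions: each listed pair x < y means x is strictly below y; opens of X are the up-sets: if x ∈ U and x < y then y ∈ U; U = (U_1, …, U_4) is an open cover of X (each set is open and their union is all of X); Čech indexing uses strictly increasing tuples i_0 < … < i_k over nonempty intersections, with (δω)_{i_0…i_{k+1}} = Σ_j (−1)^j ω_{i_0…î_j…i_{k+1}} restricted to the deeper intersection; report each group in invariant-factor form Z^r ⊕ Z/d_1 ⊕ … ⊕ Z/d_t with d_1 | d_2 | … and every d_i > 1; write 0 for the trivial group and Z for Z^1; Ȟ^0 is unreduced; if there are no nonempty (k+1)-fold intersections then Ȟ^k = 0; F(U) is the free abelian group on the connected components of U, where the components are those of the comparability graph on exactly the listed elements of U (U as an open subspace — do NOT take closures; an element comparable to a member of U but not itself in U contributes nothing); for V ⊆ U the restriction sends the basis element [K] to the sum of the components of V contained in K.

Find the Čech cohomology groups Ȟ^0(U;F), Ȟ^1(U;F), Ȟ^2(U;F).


Ȟ^0(U;F) ≅ Z^3, Ȟ^1(U;F) ≅ 0 and Ȟ^2(U;F) ≅ 0

cover nerve:
  U12={t6,t7} U13={t2,t4,t6,t7} U14={t2,t7} U23={t3,t6,t7} U24={t7} U34={t2,t7}
  U123={t6,t7} U124={t7} U134={t2,t7} U234={t7}
  U1234={t7}
components per intersection:
  U1: {t2} {t4,t6,t7}
  U2: {t3,t6,t7}
  U3: {t1,t3,t4,t6,t7} {t2}
  U4: {t2} {t5} {t7}
  U12: {t6,t7}
  U13: {t2} {t4,t6,t7}
  U14: {t2} {t7}
  U23: {t3,t6,t7}
  U24: {t7}
  U34: {t2} {t7}
  U123: {t6,t7}
  U124: {t7}
  U134: {t2} {t7}
  U234: {t7}
  U1234: {t7}
C dims 8,9,5,1; δ0: rk 5, SNF 1^5; δ1: rk 4, SNF 1^4; δ2: rk 1, SNF 1^1
Ȟ^0: (8−5)−0=3 ⇒ Z^3
Ȟ^1: (9−4)−5=0 ⇒ 0
Ȟ^2: (5−1)−4=0 ⇒ 0


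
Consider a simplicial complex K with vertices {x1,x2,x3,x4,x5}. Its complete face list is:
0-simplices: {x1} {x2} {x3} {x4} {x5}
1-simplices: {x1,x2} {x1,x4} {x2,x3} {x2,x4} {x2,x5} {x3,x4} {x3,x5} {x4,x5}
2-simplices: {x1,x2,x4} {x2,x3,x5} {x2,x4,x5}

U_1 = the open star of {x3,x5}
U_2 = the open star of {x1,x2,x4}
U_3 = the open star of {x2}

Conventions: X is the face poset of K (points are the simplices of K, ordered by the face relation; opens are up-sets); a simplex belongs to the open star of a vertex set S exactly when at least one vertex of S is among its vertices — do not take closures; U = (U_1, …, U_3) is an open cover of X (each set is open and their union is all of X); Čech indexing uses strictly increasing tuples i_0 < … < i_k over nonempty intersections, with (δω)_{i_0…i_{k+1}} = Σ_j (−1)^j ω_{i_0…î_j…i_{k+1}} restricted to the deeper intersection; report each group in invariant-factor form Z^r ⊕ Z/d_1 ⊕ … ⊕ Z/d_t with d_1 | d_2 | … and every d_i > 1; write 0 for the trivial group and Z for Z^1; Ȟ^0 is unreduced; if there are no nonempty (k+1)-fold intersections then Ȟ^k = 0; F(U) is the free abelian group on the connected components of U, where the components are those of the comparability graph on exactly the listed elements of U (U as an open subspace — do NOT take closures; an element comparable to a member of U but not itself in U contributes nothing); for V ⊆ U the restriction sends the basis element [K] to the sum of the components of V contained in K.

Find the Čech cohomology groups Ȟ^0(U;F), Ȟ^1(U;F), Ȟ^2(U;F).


cover nerve:
  U1={{x3},{x5},{x2,x3},{x2,x5},{x3,x4},{x3,x5},{x4,x5},{x2,x3,x5},{x2,x4,x5}} U2={{x1},{x2},{x4},{x1,x2},{x1,x4},{x2,x3},{x2,x4},{x2,x5},{x3,x4},{x4,x5},{x1,x2,x4},{x2,x3,x5},{x2,x4,x5}} U3={{x2},{x1,x2},{x2,x3},{x2,x4},{x2,x5},{x1,x2,x4},{x2,x3,x5},{x2,x4,x5}}
  U12={{x2,x3},{x2,x5},{x3,x4},{x4,x5},{x2,x3,x5},{x2,x4,x5}} U13={{x2,x3},{x2,x5},{x2,x3,x5},{x2,x4,x5}} U23={{x2},{x1,x2},{x2,x3},{x2,x4},{x2,x5},{x1,x2,x4},{x2,x3,x5},{x2,x4,x5}}
  U123={{x2,x3},{x2,x5},{x2,x3,x5},{x2,x4,x5}}
components per intersection:
  U1: {{x3},{x5},{x2,x3},{x2,x5},{x3,x4},{x3,x5},{x4,x5},{x2,x3,x5},{x2,x4,x5}}
  U2: {{x1},{x2},{x4},{x1,x2},{x1,x4},{x2,x3},{x2,x4},{x2,x5},{x3,x4},{x4,x5},{x1,x2,x4},{x2,x3,x5},{x2,x4,x5}}
  U3: {{x2},{x1,x2},{x2,x3},{x2,x4},{x2,x5},{x1,x2,x4},{x2,x3,x5},{x2,x4,x5}}
  U12: {{x2,x3},{x2,x5},{x4,x5},{x2,x3,x5},{x2,x4,x5}} {{x3,x4}}
  U13: {{x2,x3},{x2,x5},{x2,x3,x5},{x2,x4,x5}}
  U23: {{x2},{x1,x2},{x2,x3},{x2,x4},{x2,x5},{x1,x2,x4},{x2,x3,x5},{x2,x4,x5}}
  U123: {{x2,x3},{x2,x5},{x2,x3,x5},{x2,x4,x5}}
C dims 3,4,1; δ0: rk 2, SNF 1^2; δ1: rk 1, SNF 1^1
Ȟ^0: (3−2)−0=1 ⇒ Z
Ȟ^1: (4−1)−2=1 ⇒ Z
Ȟ^2: (1−0)−1=0 ⇒ 0

Ȟ^0 ≅ Z,  Ȟ^1 ≅ Z,  Ȟ^2 ≅ 0


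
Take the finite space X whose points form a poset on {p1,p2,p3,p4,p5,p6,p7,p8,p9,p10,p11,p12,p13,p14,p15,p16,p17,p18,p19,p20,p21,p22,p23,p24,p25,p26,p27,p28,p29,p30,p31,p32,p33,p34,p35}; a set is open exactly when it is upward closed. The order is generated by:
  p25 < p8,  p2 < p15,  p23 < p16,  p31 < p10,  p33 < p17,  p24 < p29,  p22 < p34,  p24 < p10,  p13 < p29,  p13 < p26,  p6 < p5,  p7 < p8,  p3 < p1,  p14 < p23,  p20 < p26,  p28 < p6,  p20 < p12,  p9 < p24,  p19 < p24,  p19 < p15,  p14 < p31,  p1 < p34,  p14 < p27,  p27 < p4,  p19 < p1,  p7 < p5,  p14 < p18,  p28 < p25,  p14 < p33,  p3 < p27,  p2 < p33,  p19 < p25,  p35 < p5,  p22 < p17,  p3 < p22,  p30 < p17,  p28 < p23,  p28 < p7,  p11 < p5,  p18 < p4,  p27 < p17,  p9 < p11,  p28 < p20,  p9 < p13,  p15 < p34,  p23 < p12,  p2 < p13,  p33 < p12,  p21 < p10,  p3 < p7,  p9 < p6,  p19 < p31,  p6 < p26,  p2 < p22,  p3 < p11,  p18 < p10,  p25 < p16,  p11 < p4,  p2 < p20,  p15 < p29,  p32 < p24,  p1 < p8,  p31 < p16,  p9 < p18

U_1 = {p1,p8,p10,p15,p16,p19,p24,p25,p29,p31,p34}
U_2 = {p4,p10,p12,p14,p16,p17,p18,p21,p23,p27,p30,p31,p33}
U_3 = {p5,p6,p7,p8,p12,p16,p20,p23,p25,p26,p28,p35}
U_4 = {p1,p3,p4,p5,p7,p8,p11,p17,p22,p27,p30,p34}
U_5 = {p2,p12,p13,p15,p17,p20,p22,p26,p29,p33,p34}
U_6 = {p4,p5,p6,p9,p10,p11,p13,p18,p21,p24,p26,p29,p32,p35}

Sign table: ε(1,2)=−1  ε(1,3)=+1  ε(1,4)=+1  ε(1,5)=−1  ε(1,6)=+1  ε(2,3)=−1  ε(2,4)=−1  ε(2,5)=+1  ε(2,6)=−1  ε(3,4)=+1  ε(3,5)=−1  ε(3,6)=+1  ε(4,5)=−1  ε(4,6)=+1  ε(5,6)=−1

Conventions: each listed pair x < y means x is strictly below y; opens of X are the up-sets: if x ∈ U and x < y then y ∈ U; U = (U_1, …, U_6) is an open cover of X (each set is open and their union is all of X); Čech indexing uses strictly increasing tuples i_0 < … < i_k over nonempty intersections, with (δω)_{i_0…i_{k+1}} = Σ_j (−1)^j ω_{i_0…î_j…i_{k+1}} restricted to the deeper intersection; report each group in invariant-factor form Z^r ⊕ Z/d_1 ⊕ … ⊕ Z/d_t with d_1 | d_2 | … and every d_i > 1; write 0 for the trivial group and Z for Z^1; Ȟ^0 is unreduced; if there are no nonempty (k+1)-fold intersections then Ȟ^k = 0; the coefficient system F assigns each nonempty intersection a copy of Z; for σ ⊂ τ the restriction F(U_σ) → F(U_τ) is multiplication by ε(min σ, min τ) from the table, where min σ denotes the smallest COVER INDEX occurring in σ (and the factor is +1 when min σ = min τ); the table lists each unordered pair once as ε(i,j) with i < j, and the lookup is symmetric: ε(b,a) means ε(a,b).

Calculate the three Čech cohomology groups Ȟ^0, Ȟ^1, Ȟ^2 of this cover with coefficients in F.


Ȟ^0 = Z, Ȟ^1 = 0, Ȟ^2 = Z/2

nonempty overlaps:
  U12={p10,p16,p31} U13={p8,p16,p25} U14={p1,p8,p34} U15={p15,p29,p34} U16={p10,p24,p29} U23={p12,p16,p23} U24={p4,p17,p27,p30} U25={p12,p17,p33} U26={p4,p10,p18,p21} U34={p5,p7,p8} U35={p12,p20,p26} U36={p5,p6,p26,p35} U45={p17,p22,p34} U46={p4,p5,p11} U56={p13,p26,p29}
  U123={p16} U126={p10} U134={p8} U145={p34} U156={p29} U235={p12} U245={p17} U246={p4} U346={p5} U356={p26}
C dims 6,15,10; δ0: rk 5, SNF 1^5; δ1: rk 10, SNF 1^9·2
degree 0: 6−5−0 = 1 → Ȟ^0 ≅ Z
degree 1: 15−10−5 = 0 → Ȟ^1 ≅ 0
degree 2: 10−0−10 = 0 plus torsion [2] → Ȟ^2 ≅ Z/2


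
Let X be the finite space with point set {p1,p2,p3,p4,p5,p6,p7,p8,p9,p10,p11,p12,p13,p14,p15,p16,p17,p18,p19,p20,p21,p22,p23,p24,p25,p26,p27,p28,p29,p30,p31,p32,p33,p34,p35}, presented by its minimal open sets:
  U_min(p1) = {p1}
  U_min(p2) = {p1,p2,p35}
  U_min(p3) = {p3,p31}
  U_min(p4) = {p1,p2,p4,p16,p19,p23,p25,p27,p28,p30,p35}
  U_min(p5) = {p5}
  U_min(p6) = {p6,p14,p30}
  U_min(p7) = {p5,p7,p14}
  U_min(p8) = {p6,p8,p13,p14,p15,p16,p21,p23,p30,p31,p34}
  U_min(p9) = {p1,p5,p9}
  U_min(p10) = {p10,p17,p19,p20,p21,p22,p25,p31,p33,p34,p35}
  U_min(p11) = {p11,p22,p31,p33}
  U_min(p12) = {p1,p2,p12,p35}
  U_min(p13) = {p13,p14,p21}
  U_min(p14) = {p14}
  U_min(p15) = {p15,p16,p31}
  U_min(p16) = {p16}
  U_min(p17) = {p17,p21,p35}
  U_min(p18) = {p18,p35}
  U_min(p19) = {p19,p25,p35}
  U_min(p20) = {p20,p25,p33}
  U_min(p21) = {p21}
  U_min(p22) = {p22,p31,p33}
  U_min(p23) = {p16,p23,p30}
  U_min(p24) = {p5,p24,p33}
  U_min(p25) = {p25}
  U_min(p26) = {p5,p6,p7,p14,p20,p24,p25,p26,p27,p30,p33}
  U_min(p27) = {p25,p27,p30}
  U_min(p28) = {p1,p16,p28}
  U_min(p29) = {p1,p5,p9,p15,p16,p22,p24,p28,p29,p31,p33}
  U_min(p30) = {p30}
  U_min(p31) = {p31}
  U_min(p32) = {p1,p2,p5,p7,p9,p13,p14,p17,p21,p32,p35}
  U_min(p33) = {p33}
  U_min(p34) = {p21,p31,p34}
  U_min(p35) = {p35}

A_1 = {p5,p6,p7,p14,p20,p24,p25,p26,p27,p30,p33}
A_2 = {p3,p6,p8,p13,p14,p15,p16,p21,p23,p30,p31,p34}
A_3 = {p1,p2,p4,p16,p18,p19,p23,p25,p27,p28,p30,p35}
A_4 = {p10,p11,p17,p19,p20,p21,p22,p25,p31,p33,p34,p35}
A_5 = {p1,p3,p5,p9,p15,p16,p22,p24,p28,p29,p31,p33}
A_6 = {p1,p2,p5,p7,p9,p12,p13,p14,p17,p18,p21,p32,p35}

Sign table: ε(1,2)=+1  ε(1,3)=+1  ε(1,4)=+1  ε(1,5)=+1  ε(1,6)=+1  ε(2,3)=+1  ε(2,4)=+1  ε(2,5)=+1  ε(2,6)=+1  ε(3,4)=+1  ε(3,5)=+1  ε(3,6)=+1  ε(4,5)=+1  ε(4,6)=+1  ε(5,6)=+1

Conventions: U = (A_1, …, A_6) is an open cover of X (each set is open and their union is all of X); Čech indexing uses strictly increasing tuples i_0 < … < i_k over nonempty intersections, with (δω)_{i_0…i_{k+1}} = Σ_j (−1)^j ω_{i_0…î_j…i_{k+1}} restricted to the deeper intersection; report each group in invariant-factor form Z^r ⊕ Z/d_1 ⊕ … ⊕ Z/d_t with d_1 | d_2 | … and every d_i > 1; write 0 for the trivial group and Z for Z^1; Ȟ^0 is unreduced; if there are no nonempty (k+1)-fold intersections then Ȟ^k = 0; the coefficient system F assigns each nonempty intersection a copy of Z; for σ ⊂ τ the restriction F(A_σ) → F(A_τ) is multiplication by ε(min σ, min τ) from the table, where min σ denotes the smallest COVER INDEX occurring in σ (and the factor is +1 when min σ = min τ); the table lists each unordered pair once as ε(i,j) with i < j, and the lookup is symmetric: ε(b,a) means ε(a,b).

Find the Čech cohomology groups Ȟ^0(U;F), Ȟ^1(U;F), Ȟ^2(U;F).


nonempty overlaps:
  A12={p6,p14,p30} A13={p25,p27,p30} A14={p20,p25,p33} A15={p5,p24,p33} A16={p5,p7,p14} A23={p16,p23,p30} A24={p21,p31,p34} A25={p3,p15,p16,p31} A26={p13,p14,p21} A34={p19,p25,p35} A35={p1,p16,p28} A36={p1,p2,p18,p35} A45={p22,p31,p33} A46={p17,p21,p35} A56={p1,p5,p9}
  A123={p30} A126={p14} A134={p25} A145={p33} A156={p5} A235={p16} A245={p31} A246={p21} A346={p35} A356={p1}
C dims 6,15,10; δ0: rk 5, SNF 1^5; δ1: rk 10, SNF 1^9·2
degree 0: 6−5−0 = 1 → Ȟ^0 ≅ Z
degree 1: 15−10−5 = 0 → Ȟ^1 ≅ 0
degree 2: 10−0−10 = 0 plus torsion [2] → Ȟ^2 ≅ Z/2

Ȟ^0 ≅ Z,  Ȟ^1 ≅ 0,  Ȟ^2 ≅ Z/2


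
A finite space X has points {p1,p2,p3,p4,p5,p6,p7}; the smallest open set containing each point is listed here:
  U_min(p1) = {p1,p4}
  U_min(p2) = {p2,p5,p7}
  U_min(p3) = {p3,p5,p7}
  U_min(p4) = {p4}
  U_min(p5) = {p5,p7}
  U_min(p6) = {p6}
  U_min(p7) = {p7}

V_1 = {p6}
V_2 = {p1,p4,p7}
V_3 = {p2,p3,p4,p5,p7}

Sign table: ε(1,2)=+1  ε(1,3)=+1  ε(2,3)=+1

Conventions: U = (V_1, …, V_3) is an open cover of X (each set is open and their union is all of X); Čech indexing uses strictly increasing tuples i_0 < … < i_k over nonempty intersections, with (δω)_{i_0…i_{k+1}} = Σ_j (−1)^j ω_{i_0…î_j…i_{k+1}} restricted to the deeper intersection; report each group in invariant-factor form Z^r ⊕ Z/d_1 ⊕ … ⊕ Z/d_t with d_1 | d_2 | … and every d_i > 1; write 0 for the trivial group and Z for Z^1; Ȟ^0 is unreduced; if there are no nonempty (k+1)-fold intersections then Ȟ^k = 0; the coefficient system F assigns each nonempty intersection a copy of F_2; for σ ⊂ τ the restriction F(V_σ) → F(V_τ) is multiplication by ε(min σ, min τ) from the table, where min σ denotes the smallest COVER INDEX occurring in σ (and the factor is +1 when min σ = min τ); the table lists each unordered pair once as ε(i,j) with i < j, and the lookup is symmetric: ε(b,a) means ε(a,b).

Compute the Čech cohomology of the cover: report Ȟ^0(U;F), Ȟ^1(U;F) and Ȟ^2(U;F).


Ȟ^0(U;F) ≅ Z/2 ⊕ Z/2, Ȟ^1(U;F) ≅ 0, Ȟ^2(U;F) ≅ 0

nerve of the cover:
  V23={p4,p7}
C dims 3,1; δ0: rk_F2 1
Ȟ^0 = (3 − 1) − 0 = 2, so Ȟ^0 ≅ Z/2 ⊕ Z/2
Ȟ^1 = (1 − 0) − 1 = 0, so Ȟ^1 ≅ 0
Ȟ^2 = (0 − 0) − 0 = 0, so Ȟ^2 ≅ 0


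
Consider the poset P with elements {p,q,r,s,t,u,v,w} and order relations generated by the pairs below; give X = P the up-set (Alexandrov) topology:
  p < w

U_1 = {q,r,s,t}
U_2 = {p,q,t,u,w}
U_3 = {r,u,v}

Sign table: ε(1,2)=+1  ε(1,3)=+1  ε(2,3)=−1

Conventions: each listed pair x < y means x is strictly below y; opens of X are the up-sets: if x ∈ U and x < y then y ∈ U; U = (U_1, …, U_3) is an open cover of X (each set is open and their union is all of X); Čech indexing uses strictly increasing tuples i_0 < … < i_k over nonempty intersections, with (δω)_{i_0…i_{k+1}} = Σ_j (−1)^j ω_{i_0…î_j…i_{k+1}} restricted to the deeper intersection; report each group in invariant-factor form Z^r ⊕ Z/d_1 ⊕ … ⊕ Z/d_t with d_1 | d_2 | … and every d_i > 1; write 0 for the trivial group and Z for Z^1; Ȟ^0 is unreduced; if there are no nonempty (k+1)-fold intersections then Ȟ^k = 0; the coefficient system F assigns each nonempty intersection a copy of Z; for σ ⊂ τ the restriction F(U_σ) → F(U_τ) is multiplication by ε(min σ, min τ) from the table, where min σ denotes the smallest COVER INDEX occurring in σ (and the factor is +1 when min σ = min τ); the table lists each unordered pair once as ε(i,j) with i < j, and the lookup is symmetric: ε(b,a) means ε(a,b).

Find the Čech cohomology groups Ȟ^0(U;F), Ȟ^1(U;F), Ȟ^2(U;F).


Ȟ^0 ≅ 0,  Ȟ^1 ≅ Z/2,  Ȟ^2 ≅ 0

intersection data:
  U12={q,t} U13={r} U23={u}
C dims 3,3; δ0: rk 3, SNF 1^2·2
Ȟ^0 = (3 − 3) − 0 = 0, so Ȟ^0 ≅ 0
Ȟ^1 = (3 − 0) − 3 = 0 plus torsion [2], so Ȟ^1 ≅ Z/2
Ȟ^2 = (0 − 0) − 0 = 0, so Ȟ^2 ≅ 0


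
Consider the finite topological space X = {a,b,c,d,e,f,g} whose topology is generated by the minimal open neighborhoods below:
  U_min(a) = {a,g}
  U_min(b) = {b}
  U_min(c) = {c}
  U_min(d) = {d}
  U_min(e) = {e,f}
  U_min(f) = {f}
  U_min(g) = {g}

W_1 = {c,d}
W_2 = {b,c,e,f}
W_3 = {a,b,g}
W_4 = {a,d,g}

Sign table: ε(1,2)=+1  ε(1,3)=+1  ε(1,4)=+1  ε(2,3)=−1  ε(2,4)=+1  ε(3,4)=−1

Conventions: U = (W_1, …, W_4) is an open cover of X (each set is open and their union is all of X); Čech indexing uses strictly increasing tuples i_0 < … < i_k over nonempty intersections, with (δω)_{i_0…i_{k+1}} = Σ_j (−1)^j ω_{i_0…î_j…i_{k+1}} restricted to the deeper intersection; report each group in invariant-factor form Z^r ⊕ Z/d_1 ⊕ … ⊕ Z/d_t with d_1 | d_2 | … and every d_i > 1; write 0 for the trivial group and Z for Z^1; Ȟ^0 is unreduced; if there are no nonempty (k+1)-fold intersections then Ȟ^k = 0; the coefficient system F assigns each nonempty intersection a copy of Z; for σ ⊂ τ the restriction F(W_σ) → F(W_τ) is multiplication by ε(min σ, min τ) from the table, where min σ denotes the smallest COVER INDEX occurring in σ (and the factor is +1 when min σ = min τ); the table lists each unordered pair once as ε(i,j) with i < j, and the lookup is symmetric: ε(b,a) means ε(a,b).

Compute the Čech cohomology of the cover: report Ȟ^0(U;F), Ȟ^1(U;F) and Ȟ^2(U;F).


Ȟ^0 = Z, Ȟ^1 = Z, Ȟ^2 = 0

nonempty intersections:
  W12={c} W14={d} W23={b} W34={a,g}
C dims 4,4; δ0: rk 3, SNF 1^3
Ȟ^0: (4−3)−0=1 ⇒ Z
Ȟ^1: (4−0)−3=1 ⇒ Z
Ȟ^2: (0−0)−0=0 ⇒ 0


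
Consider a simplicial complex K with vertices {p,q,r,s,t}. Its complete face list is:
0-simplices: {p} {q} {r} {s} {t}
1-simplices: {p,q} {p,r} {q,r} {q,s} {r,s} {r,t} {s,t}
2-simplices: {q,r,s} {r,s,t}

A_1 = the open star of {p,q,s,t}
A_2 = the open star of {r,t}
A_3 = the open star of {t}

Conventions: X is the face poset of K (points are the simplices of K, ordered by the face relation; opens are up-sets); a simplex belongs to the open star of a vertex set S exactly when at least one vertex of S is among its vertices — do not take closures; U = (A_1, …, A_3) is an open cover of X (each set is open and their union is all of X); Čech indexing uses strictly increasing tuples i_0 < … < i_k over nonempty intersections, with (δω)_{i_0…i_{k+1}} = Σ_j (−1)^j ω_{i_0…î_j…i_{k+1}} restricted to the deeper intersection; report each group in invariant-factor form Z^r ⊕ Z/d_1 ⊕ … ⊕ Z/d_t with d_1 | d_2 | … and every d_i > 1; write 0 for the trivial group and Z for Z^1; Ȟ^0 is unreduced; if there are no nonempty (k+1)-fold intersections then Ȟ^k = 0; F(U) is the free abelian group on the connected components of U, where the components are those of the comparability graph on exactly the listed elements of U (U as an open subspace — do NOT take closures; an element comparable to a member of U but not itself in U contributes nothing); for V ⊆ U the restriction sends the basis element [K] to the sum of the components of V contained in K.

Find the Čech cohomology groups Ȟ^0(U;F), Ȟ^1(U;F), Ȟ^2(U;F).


Ȟ^0(U;F) ≅ Z, Ȟ^1(U;F) ≅ Z and Ȟ^2(U;F) ≅ 0

cover nerve:
  A1={{p},{q},{s},{t},{p,q},{p,r},{q,r},{q,s},{r,s},{r,t},{s,t},{q,r,s},{r,s,t}} A2={{r},{t},{p,r},{q,r},{r,s},{r,t},{s,t},{q,r,s},{r,s,t}} A3={{t},{r,t},{s,t},{r,s,t}}
  A12={{t},{p,r},{q,r},{r,s},{r,t},{s,t},{q,r,s},{r,s,t}} A13={{t},{r,t},{s,t},{r,s,t}} A23={{t},{r,t},{s,t},{r,s,t}}
  A123={{t},{r,t},{s,t},{r,s,t}}
components per intersection:
  A1: {{p},{q},{s},{t},{p,q},{p,r},{q,r},{q,s},{r,s},{r,t},{s,t},{q,r,s},{r,s,t}}
  A2: {{r},{t},{p,r},{q,r},{r,s},{r,t},{s,t},{q,r,s},{r,s,t}}
  A3: {{t},{r,t},{s,t},{r,s,t}}
  A12: {{t},{q,r},{r,s},{r,t},{s,t},{q,r,s},{r,s,t}} {{p,r}}
  A13: {{t},{r,t},{s,t},{r,s,t}}
  A23: {{t},{r,t},{s,t},{r,s,t}}
  A123: {{t},{r,t},{s,t},{r,s,t}}
C dims 3,4,1; δ0: rk 2, SNF 1^2; δ1: rk 1, SNF 1^1
Ȟ^0: (3−2)−0=1 ⇒ Z
Ȟ^1: (4−1)−2=1 ⇒ Z
Ȟ^2: (1−0)−1=0 ⇒ 0


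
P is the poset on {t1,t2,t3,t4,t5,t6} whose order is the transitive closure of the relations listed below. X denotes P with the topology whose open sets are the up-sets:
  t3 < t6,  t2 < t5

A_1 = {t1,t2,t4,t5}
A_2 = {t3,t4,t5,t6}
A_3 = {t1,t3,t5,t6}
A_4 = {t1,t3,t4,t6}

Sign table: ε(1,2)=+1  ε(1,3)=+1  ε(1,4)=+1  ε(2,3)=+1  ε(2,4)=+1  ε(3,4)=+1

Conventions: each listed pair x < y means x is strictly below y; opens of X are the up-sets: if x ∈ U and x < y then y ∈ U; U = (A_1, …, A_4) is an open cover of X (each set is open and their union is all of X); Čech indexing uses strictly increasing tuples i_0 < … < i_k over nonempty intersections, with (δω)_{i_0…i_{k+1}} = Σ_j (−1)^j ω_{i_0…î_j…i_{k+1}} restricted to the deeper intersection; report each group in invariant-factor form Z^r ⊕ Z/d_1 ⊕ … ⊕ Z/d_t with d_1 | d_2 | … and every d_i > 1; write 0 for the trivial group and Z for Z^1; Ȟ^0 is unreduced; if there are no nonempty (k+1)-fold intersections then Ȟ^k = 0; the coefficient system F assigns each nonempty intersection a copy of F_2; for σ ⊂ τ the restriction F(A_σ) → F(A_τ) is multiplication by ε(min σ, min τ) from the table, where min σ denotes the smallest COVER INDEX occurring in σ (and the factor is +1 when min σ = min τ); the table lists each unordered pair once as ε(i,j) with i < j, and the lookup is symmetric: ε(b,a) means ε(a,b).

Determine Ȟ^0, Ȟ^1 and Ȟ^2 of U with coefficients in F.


Ȟ^0(U;F) ≅ Z/2,  Ȟ^1(U;F) ≅ 0,  Ȟ^2(U;F) ≅ Z/2

nerve simplices:
  A12={t4,t5} A13={t1,t5} A14={t1,t4} A23={t3,t5,t6} A24={t3,t4,t6} A34={t1,t3,t6}
  A123={t5} A124={t4} A134={t1} A234={t3,t6}
C dims 4,6,4; δ0: rk_F2 3; δ1: rk_F2 3
degree 0: 4−3−0 = 1 → Ȟ^0 ≅ Z/2
degree 1: 6−3−3 = 0 → Ȟ^1 ≅ 0
degree 2: 4−0−3 = 1 → Ȟ^2 ≅ Z/2


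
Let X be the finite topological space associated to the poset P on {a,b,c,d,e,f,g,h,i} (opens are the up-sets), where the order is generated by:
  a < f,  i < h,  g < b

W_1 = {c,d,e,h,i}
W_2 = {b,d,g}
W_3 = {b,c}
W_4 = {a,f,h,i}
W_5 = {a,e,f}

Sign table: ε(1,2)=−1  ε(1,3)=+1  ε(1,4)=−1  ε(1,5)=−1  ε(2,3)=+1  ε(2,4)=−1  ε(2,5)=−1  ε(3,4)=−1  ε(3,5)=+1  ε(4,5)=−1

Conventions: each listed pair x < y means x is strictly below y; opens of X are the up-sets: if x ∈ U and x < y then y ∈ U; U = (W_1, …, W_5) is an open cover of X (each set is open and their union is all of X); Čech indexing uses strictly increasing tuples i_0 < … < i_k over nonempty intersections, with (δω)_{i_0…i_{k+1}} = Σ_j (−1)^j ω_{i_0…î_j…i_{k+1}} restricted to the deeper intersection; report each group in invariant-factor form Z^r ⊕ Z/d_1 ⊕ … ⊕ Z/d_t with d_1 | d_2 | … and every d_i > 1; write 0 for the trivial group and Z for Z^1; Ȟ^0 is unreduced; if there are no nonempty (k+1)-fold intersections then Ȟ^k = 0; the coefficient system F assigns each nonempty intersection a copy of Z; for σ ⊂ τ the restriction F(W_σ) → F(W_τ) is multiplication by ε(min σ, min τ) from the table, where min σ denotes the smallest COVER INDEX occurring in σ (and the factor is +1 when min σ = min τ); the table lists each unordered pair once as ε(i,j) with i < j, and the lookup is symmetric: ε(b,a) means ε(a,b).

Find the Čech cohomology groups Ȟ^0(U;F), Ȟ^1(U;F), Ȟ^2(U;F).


intersection data:
  W12={d} W13={c} W14={h,i} W15={e} W23={b} W45={a,f}
C dims 5,6; δ0: rk 5, SNF 1^4·2
Ȟ^0 = (5 − 5) − 0 = 0, so Ȟ^0 ≅ 0
Ȟ^1 = (6 − 0) − 5 = 1 plus torsion [2], so Ȟ^1 ≅ Z ⊕ Z/2
Ȟ^2 = (0 − 0) − 0 = 0, so Ȟ^2 ≅ 0

Ȟ^0 = 0, Ȟ^1 = Z ⊕ Z/2, Ȟ^2 = 0


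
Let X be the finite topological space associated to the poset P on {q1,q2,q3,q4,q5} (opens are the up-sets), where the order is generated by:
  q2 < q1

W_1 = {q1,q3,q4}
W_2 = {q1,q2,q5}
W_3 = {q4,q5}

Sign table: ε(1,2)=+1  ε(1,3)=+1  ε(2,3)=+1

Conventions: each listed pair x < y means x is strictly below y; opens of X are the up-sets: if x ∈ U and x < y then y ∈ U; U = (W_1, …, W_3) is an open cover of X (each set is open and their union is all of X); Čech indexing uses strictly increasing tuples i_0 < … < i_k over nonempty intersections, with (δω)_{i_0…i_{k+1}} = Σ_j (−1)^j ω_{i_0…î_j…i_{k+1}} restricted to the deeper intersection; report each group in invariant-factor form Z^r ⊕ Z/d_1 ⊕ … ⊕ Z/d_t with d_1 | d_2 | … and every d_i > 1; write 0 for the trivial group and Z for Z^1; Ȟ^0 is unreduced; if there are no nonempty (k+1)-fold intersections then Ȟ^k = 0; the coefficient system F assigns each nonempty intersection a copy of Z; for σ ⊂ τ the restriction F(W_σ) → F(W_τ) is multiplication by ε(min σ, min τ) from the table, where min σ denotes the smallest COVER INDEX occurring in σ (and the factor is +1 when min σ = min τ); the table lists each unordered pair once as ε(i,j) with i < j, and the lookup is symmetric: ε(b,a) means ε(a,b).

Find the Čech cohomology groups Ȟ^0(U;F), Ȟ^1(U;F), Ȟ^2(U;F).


Ȟ^0 = Z,  Ȟ^1 = Z,  Ȟ^2 = 0

nonempty intersections:
  W12={q1} W13={q4} W23={q5}
C dims 3,3; δ0: rk 2, SNF 1^2
Ȟ^0: (3−2)−0=1 ⇒ Z
Ȟ^1: (3−0)−2=1 ⇒ Z
Ȟ^2: (0−0)−0=0 ⇒ 0


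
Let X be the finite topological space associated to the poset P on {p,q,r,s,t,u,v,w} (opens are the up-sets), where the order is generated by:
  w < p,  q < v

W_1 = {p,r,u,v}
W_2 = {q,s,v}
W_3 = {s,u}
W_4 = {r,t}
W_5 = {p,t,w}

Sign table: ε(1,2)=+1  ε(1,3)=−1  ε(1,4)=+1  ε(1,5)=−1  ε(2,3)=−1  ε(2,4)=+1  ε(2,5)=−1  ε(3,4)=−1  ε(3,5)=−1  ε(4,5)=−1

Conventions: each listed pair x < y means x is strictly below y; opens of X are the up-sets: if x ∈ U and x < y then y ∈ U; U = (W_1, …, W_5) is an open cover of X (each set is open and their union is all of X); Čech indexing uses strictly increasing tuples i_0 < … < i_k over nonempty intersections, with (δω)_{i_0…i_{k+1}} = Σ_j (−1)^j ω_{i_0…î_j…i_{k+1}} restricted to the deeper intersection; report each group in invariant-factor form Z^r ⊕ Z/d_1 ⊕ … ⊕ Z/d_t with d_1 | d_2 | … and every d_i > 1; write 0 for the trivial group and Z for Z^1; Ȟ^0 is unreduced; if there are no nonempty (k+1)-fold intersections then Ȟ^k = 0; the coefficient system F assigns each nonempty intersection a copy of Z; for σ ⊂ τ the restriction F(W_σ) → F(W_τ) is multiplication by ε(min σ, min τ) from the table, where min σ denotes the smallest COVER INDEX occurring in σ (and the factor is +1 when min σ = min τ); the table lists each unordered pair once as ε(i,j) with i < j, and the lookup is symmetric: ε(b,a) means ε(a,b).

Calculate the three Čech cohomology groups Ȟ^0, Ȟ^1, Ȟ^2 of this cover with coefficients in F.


Ȟ^0(U;F) ≅ Z,  Ȟ^1(U;F) ≅ Z^2,  Ȟ^2(U;F) ≅ 0

intersection data:
  W12={v} W13={u} W14={r} W15={p} W23={s} W45={t}
C dims 5,6; δ0: rk 4, SNF 1^4
Ȟ^0 = (5 − 4) − 0 = 1, so Ȟ^0 ≅ Z
Ȟ^1 = (6 − 0) − 4 = 2, so Ȟ^1 ≅ Z^2
Ȟ^2 = (0 − 0) − 0 = 0, so Ȟ^2 ≅ 0


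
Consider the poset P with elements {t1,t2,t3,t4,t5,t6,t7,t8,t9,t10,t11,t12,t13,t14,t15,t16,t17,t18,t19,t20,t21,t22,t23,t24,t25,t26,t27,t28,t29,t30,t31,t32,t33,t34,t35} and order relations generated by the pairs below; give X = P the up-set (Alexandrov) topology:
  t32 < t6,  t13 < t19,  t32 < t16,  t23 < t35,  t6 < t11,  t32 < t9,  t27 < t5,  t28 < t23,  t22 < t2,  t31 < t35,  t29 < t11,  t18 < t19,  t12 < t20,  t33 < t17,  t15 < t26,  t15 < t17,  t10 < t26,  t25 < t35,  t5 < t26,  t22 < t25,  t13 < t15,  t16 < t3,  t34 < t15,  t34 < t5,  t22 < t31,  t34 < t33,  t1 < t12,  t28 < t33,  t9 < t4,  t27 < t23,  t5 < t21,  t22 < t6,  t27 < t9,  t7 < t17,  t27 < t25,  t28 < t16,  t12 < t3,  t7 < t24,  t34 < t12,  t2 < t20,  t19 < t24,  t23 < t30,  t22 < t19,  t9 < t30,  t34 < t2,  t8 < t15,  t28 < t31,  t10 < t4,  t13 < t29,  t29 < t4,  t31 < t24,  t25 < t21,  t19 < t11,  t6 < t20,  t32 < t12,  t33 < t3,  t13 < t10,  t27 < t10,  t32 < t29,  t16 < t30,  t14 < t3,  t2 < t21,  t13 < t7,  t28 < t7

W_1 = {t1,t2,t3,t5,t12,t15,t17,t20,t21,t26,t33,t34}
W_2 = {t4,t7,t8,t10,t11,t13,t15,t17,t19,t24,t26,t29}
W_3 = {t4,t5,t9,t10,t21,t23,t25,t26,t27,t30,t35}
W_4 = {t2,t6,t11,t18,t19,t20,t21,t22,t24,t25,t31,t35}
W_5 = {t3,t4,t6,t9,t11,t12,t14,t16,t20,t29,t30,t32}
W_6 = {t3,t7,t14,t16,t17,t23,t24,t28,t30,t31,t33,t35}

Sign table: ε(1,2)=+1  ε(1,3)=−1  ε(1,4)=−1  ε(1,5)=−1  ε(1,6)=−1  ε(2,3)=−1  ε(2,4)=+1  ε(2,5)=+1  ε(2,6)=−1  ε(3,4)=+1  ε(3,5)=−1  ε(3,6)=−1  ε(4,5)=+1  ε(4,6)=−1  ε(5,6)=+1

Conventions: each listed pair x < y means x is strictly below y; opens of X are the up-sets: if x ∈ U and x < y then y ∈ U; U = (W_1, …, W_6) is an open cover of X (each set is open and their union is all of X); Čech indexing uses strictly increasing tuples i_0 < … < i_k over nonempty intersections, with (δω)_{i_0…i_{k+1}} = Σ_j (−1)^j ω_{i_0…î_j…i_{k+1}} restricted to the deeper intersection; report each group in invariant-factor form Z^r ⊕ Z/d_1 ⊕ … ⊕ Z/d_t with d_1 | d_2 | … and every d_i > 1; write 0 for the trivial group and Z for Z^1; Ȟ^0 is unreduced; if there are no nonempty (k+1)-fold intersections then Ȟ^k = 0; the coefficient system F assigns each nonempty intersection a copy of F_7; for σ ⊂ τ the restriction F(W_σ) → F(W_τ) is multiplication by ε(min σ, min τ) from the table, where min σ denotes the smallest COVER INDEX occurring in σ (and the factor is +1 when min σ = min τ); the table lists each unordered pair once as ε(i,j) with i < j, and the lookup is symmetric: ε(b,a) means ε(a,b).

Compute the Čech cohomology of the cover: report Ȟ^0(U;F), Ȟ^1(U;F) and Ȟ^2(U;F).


Ȟ^0 = 0; Ȟ^1 = 0; Ȟ^2 = Z/7

nonempty intersections:
  W12={t15,t17,t26} W13={t5,t21,t26} W14={t2,t20,t21} W15={t3,t12,t20} W16={t3,t17,t33} W23={t4,t10,t26} W24={t11,t19,t24} W25={t4,t11,t29} W26={t7,t17,t24} W34={t21,t25,t35} W35={t4,t9,t30} W36={t23,t30,t35} W45={t6,t11,t20} W46={t24,t31,t35} W56={t3,t14,t16,t30}
  W123={t26} W126={t17} W134={t21} W145={t20} W156={t3} W235={t4} W245={t11} W246={t24} W346={t35} W356={t30}
C dims 6,15,10; δ0: rk_F7 6; δ1: rk_F7 9
Ȟ^0: (6−6)−0=0 ⇒ 0
Ȟ^1: (15−9)−6=0 ⇒ 0
Ȟ^2: (10−0)−9=1 ⇒ Z/7


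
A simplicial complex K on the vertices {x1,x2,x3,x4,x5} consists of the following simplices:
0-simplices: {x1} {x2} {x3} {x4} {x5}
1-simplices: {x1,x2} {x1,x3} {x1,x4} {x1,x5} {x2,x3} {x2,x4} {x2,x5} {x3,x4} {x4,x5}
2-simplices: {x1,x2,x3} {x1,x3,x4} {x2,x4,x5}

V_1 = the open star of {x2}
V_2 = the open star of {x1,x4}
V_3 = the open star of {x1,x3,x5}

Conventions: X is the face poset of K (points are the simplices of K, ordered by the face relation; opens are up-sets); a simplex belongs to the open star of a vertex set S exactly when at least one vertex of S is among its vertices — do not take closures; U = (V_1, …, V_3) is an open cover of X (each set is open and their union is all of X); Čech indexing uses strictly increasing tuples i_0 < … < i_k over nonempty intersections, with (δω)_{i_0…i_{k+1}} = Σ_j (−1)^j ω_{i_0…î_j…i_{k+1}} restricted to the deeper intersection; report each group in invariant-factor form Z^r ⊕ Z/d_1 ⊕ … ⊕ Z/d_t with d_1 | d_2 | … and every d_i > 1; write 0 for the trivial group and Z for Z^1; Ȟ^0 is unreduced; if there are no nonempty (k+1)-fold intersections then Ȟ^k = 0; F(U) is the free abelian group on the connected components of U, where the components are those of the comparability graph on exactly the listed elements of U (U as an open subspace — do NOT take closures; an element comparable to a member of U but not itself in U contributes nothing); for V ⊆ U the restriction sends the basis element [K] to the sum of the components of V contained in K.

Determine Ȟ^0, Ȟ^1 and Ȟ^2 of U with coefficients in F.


Ȟ^0 = Z; Ȟ^1 = Z^2; Ȟ^2 = 0

nonempty overlaps:
  V1={{x2},{x1,x2},{x2,x3},{x2,x4},{x2,x5},{x1,x2,x3},{x2,x4,x5}} V2={{x1},{x4},{x1,x2},{x1,x3},{x1,x4},{x1,x5},{x2,x4},{x3,x4},{x4,x5},{x1,x2,x3},{x1,x3,x4},{x2,x4,x5}} V3={{x1},{x3},{x5},{x1,x2},{x1,x3},{x1,x4},{x1,x5},{x2,x3},{x2,x5},{x3,x4},{x4,x5},{x1,x2,x3},{x1,x3,x4},{x2,x4,x5}}
  V12={{x1,x2},{x2,x4},{x1,x2,x3},{x2,x4,x5}} V13={{x1,x2},{x2,x3},{x2,x5},{x1,x2,x3},{x2,x4,x5}} V23={{x1},{x1,x2},{x1,x3},{x1,x4},{x1,x5},{x3,x4},{x4,x5},{x1,x2,x3},{x1,x3,x4},{x2,x4,x5}}
  V123={{x1,x2},{x1,x2,x3},{x2,x4,x5}}
components per intersection:
  V1: {{x2},{x1,x2},{x2,x3},{x2,x4},{x2,x5},{x1,x2,x3},{x2,x4,x5}}
  V2: {{x1},{x4},{x1,x2},{x1,x3},{x1,x4},{x1,x5},{x2,x4},{x3,x4},{x4,x5},{x1,x2,x3},{x1,x3,x4},{x2,x4,x5}}
  V3: {{x1},{x3},{x5},{x1,x2},{x1,x3},{x1,x4},{x1,x5},{x2,x3},{x2,x5},{x3,x4},{x4,x5},{x1,x2,x3},{x1,x3,x4},{x2,x4,x5}}
  V12: {{x1,x2},{x1,x2,x3}} {{x2,x4},{x2,x4,x5}}
  V13: {{x1,x2},{x2,x3},{x1,x2,x3}} {{x2,x5},{x2,x4,x5}}
  V23: {{x1},{x1,x2},{x1,x3},{x1,x4},{x1,x5},{x3,x4},{x1,x2,x3},{x1,x3,x4}} {{x4,x5},{x2,x4,x5}}
  V123: {{x1,x2},{x1,x2,x3}} {{x2,x4,x5}}
C dims 3,6,2; δ0: rk 2, SNF 1^2; δ1: rk 2, SNF 1^2
degree 0: 3−2−0 = 1 → Ȟ^0 ≅ Z
degree 1: 6−2−2 = 2 → Ȟ^1 ≅ Z^2
degree 2: 2−0−2 = 0 → Ȟ^2 ≅ 0


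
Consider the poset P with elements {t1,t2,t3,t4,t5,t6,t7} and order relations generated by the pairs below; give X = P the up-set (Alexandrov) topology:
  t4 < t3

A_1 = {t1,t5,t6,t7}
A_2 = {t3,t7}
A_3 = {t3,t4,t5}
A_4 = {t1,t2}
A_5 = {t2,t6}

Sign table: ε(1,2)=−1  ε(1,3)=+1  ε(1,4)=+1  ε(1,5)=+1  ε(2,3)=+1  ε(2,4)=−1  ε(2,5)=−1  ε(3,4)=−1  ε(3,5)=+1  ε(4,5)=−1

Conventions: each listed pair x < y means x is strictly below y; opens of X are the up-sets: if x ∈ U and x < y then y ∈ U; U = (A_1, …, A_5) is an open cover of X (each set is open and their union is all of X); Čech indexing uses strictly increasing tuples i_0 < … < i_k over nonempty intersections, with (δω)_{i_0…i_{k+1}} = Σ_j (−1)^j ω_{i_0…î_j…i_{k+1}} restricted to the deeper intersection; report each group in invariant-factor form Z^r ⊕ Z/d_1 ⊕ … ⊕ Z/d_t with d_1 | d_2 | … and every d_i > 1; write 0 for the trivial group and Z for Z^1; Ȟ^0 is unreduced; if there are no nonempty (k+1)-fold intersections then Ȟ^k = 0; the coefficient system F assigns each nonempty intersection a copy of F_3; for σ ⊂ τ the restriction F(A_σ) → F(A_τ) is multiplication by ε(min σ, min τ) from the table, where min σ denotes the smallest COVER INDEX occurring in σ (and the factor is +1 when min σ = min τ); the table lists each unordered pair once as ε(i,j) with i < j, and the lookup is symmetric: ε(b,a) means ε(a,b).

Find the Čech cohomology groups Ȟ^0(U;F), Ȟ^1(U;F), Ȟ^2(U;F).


nerve of the cover:
  A12={t7} A13={t5} A14={t1} A15={t6} A23={t3} A45={t2}
C dims 5,6; δ0: rk_F3 5
Ȟ^0 = (5 − 5) − 0 = 0, so Ȟ^0 ≅ 0
Ȟ^1 = (6 − 0) − 5 = 1, so Ȟ^1 ≅ Z/3
Ȟ^2 = (0 − 0) − 0 = 0, so Ȟ^2 ≅ 0

Ȟ^0 = 0, Ȟ^1 = Z/3 and Ȟ^2 = 0


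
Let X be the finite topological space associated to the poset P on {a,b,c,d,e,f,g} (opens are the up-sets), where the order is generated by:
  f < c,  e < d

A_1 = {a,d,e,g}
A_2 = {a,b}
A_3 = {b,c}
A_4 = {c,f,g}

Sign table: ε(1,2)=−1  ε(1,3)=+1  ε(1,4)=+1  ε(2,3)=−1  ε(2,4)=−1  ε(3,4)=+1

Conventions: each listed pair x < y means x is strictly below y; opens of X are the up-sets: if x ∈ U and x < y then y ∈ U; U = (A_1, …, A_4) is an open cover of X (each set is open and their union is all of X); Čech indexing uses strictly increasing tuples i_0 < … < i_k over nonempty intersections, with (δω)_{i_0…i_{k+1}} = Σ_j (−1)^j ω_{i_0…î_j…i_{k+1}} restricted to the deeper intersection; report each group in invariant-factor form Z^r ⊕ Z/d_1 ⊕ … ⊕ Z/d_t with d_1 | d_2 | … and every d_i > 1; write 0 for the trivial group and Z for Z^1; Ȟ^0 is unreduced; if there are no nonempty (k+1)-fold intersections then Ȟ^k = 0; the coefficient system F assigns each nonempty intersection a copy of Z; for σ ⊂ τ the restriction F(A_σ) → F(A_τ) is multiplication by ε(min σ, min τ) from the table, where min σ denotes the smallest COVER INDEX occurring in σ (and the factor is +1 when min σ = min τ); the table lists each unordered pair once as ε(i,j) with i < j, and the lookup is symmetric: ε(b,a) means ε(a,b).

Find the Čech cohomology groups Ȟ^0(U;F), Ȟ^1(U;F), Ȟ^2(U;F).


Ȟ^0(U;F) ≅ Z,  Ȟ^1(U;F) ≅ Z,  Ȟ^2(U;F) ≅ 0

nerve of the cover:
  A12={a} A14={g} A23={b} A34={c}
C dims 4,4; δ0: rk 3, SNF 1^3
Ȟ^0 = (4 − 3) − 0 = 1, so Ȟ^0 ≅ Z
Ȟ^1 = (4 − 0) − 3 = 1, so Ȟ^1 ≅ Z
Ȟ^2 = (0 − 0) − 0 = 0, so Ȟ^2 ≅ 0


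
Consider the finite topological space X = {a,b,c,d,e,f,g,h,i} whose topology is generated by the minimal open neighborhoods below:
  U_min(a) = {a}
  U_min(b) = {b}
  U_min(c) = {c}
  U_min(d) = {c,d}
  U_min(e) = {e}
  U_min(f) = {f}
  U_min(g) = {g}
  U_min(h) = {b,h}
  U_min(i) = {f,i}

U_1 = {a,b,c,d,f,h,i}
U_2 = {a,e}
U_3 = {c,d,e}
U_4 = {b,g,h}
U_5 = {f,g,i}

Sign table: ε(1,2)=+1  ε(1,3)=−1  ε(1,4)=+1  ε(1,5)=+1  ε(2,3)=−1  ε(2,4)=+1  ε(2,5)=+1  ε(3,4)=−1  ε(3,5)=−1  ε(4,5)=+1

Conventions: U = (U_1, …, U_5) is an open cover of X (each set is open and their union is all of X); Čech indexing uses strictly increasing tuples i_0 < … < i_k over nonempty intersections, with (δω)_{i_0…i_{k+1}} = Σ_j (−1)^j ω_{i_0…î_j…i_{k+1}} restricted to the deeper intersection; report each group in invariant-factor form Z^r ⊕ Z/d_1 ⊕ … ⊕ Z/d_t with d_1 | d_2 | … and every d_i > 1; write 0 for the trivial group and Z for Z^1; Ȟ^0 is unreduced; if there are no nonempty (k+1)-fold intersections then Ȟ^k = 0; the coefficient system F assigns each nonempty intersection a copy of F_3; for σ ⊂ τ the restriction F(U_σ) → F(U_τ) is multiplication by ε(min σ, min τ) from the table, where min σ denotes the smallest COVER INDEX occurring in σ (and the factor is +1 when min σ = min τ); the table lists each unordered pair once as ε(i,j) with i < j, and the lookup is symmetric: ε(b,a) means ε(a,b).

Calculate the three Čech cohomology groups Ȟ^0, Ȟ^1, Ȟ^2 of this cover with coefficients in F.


nonempty overlaps:
  U12={a} U13={c,d} U14={b,h} U15={f,i} U23={e} U45={g}
C dims 5,6; δ0: rk_F3 4
degree 0: 5−4−0 = 1 → Ȟ^0 ≅ Z/3
degree 1: 6−0−4 = 2 → Ȟ^1 ≅ Z/3 ⊕ Z/3
degree 2: 0−0−0 = 0 → Ȟ^2 ≅ 0

Ȟ^0 = Z/3; Ȟ^1 = Z/3 ⊕ Z/3; Ȟ^2 = 0


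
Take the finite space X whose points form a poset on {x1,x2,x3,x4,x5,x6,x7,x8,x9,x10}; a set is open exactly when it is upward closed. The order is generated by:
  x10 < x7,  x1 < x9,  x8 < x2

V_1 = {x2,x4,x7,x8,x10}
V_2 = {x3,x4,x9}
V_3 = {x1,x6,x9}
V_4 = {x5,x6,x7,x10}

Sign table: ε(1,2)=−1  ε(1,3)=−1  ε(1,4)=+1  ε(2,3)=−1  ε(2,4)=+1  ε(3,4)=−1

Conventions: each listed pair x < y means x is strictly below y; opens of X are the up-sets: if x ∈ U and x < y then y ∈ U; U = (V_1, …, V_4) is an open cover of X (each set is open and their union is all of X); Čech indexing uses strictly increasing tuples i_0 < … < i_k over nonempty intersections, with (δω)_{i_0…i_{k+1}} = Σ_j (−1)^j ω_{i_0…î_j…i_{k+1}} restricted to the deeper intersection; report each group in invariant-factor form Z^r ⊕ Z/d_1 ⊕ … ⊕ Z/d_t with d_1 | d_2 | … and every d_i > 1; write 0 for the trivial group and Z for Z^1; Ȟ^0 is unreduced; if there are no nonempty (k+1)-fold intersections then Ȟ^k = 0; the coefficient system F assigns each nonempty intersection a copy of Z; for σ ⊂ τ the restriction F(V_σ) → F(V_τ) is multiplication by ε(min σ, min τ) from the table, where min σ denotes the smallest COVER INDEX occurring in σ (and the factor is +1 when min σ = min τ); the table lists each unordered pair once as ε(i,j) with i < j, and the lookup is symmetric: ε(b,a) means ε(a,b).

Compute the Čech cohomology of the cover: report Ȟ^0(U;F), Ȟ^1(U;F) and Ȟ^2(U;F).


nonempty intersections:
  V12={x4} V14={x7,x10} V23={x9} V34={x6}
C dims 4,4; δ0: rk 4, SNF 1^3·2
Ȟ^0: (4−4)−0=0 ⇒ 0
Ȟ^1: (4−0)−4=0 plus torsion [2] ⇒ Z/2
Ȟ^2: (0−0)−0=0 ⇒ 0

Ȟ^0 ≅ 0,  Ȟ^1 ≅ Z/2,  Ȟ^2 ≅ 0
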